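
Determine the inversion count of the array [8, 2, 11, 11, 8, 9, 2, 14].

Finding inversions in [8, 2, 11, 11, 8, 9, 2, 14]:

(0, 1): arr[0]=8 > arr[1]=2
(0, 6): arr[0]=8 > arr[6]=2
(2, 4): arr[2]=11 > arr[4]=8
(2, 5): arr[2]=11 > arr[5]=9
(2, 6): arr[2]=11 > arr[6]=2
(3, 4): arr[3]=11 > arr[4]=8
(3, 5): arr[3]=11 > arr[5]=9
(3, 6): arr[3]=11 > arr[6]=2
(4, 6): arr[4]=8 > arr[6]=2
(5, 6): arr[5]=9 > arr[6]=2

Total inversions: 10

The array has 10 inversion(s): (0,1), (0,6), (2,4), (2,5), (2,6), (3,4), (3,5), (3,6), (4,6), (5,6). Each pair (i,j) satisfies i < j and arr[i] > arr[j].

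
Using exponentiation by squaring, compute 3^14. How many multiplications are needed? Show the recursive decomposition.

Computing 3^14 by squaring (build up from 3^1; each line after the first costs one multiplication):

3^1 = 3
3^2 = (3^1)^2 = 3^2 = 9
3^3 = 3 * 3^2 = 3 * 9 = 27
3^6 = (3^3)^2 = 27^2 = 729
3^7 = 3 * 3^6 = 3 * 729 = 2187
3^14 = (3^7)^2 = 2187^2 = 4782969

Result: 4782969
Multiplications needed: 5 (5 lines after 3^1)

3^14 = 4782969. Using exponentiation by squaring, this requires 5 multiplications. The key idea: if the exponent is even, square the half-power; if odd, multiply by the base once.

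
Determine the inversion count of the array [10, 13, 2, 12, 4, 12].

Finding inversions in [10, 13, 2, 12, 4, 12]:

(0, 2): arr[0]=10 > arr[2]=2
(0, 4): arr[0]=10 > arr[4]=4
(1, 2): arr[1]=13 > arr[2]=2
(1, 3): arr[1]=13 > arr[3]=12
(1, 4): arr[1]=13 > arr[4]=4
(1, 5): arr[1]=13 > arr[5]=12
(3, 4): arr[3]=12 > arr[4]=4

Total inversions: 7

The array has 7 inversion(s): (0,2), (0,4), (1,2), (1,3), (1,4), (1,5), (3,4). Each pair (i,j) satisfies i < j and arr[i] > arr[j].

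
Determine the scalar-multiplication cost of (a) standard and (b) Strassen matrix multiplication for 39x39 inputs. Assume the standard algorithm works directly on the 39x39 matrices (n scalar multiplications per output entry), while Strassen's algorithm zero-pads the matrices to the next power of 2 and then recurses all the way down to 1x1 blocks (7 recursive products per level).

Matrix multiplication for 39x39 matrices:

Strassen's algorithm requires power-of-2 dimensions. Pad 39x39 to 64x64 (next power of 2).

Standard algorithm: 39^3 = 59319 multiplications
Strassen's algorithm: 7^(log2(64)) = 7^6 = 117649 multiplications
Difference: 59319 - 117649 = -58330 (Strassen uses MORE here due to padding overhead — for small or just-over-power-of-2 n, padding can outweigh the per-level savings)

Standard: 59319 multiplications (39^3). Strassen: 117649 multiplications (7^6, after padding to 64x64). Strassen reduces 8 recursive multiplications to 7 at each level.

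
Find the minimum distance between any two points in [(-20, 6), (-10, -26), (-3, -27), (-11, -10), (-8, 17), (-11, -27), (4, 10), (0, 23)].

Computing all pairwise distances among 8 points:

d((-20, 6), (-10, -26)) = 33.5261
d((-20, 6), (-3, -27)) = 37.1214
d((-20, 6), (-11, -10)) = 18.3576
d((-20, 6), (-8, 17)) = 16.2788
d((-20, 6), (-11, -27)) = 34.2053
d((-20, 6), (4, 10)) = 24.3311
d((-20, 6), (0, 23)) = 26.2488
d((-10, -26), (-3, -27)) = 7.0711
d((-10, -26), (-11, -10)) = 16.0312
d((-10, -26), (-8, 17)) = 43.0465
d((-10, -26), (-11, -27)) = 1.4142 <-- minimum
d((-10, -26), (4, 10)) = 38.6264
d((-10, -26), (0, 23)) = 50.01
d((-3, -27), (-11, -10)) = 18.7883
d((-3, -27), (-8, 17)) = 44.2832
d((-3, -27), (-11, -27)) = 8.0
d((-3, -27), (4, 10)) = 37.6563
d((-3, -27), (0, 23)) = 50.0899
d((-11, -10), (-8, 17)) = 27.1662
d((-11, -10), (-11, -27)) = 17.0
d((-11, -10), (4, 10)) = 25.0
d((-11, -10), (0, 23)) = 34.7851
d((-8, 17), (-11, -27)) = 44.1022
d((-8, 17), (4, 10)) = 13.8924
d((-8, 17), (0, 23)) = 10.0
d((-11, -27), (4, 10)) = 39.9249
d((-11, -27), (0, 23)) = 51.1957
d((4, 10), (0, 23)) = 13.6015

Closest pair: (-10, -26) and (-11, -27) with distance 1.4142

The closest pair is (-10, -26) and (-11, -27) with Euclidean distance 1.4142. For 8 points, brute-force pairwise comparison is shown above. For large n, the divide-and-conquer algorithm (sort by x, recurse on halves, check the dividing strip) achieves O(n log n).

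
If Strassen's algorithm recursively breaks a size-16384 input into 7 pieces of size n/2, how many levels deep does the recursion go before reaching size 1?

For divide and conquer with division factor 2:

Problem sizes at each level:
Level 0: 16384
Level 1: 8192
Level 2: 4096
Level 3: 2048
Level 4: 1024
Level 5: 512
Level 6: 256
Level 7: 128
Level 8: 64
Level 9: 32
Level 10: 16
Level 11: 8
Level 12: 4
Level 13: 2
Level 14: 1

The root is level 0 and the size-1 base case is level 14 (the tree spans levels 0 through 14, i.e. 15 levels counting the root), so the depth is the number of divisions: log_2(16384) = 14

The recursion tree depth is log_2(16384) = 14. At each level, the problem size is divided by 2, so it takes 14 divisions to reduce to a base case of size 1. The algorithm makes 7 recursive calls at each level.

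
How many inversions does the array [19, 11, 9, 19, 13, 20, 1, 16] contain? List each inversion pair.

Finding inversions in [19, 11, 9, 19, 13, 20, 1, 16]:

(0, 1): arr[0]=19 > arr[1]=11
(0, 2): arr[0]=19 > arr[2]=9
(0, 4): arr[0]=19 > arr[4]=13
(0, 6): arr[0]=19 > arr[6]=1
(0, 7): arr[0]=19 > arr[7]=16
(1, 2): arr[1]=11 > arr[2]=9
(1, 6): arr[1]=11 > arr[6]=1
(2, 6): arr[2]=9 > arr[6]=1
(3, 4): arr[3]=19 > arr[4]=13
(3, 6): arr[3]=19 > arr[6]=1
(3, 7): arr[3]=19 > arr[7]=16
(4, 6): arr[4]=13 > arr[6]=1
(5, 6): arr[5]=20 > arr[6]=1
(5, 7): arr[5]=20 > arr[7]=16

Total inversions: 14

The array has 14 inversion(s): (0,1), (0,2), (0,4), (0,6), (0,7), (1,2), (1,6), (2,6), (3,4), (3,6), (3,7), (4,6), (5,6), (5,7). Each pair (i,j) satisfies i < j and arr[i] > arr[j].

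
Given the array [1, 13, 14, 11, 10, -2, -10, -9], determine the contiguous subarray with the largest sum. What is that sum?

Using Kadane's algorithm on [1, 13, 14, 11, 10, -2, -10, -9]:

Scanning through the array:
Position 1 (value 13): max_ending_here = 14, max_so_far = 14
Position 2 (value 14): max_ending_here = 28, max_so_far = 28
Position 3 (value 11): max_ending_here = 39, max_so_far = 39
Position 4 (value 10): max_ending_here = 49, max_so_far = 49
Position 5 (value -2): max_ending_here = 47, max_so_far = 49
Position 6 (value -10): max_ending_here = 37, max_so_far = 49
Position 7 (value -9): max_ending_here = 28, max_so_far = 49

Maximum subarray: [1, 13, 14, 11, 10]
Maximum sum: 49

The maximum subarray is [1, 13, 14, 11, 10] with sum 49. This subarray runs from index 0 to index 4.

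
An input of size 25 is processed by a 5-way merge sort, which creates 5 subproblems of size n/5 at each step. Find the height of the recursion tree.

For divide and conquer with division factor 5:

Problem sizes at each level:
Level 0: 25
Level 1: 5
Level 2: 1

The root is level 0 and the size-1 base case is level 2 (the tree spans levels 0 through 2, i.e. 3 levels counting the root), so the depth is the number of divisions: log_5(25) = 2

The recursion tree depth is log_5(25) = 2. At each level, the problem size is divided by 5, so it takes 2 divisions to reduce to a base case of size 1. The algorithm makes 5 recursive calls at each level.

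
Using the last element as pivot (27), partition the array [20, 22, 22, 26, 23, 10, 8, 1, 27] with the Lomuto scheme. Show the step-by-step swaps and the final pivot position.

Lomuto partition with pivot = 27:

Initial array: [20, 22, 22, 26, 23, 10, 8, 1, 27]

arr[0]=20 <= 27: swap with position 0, array becomes [20, 22, 22, 26, 23, 10, 8, 1, 27]
arr[1]=22 <= 27: swap with position 1, array becomes [20, 22, 22, 26, 23, 10, 8, 1, 27]
arr[2]=22 <= 27: swap with position 2, array becomes [20, 22, 22, 26, 23, 10, 8, 1, 27]
arr[3]=26 <= 27: swap with position 3, array becomes [20, 22, 22, 26, 23, 10, 8, 1, 27]
arr[4]=23 <= 27: swap with position 4, array becomes [20, 22, 22, 26, 23, 10, 8, 1, 27]
arr[5]=10 <= 27: swap with position 5, array becomes [20, 22, 22, 26, 23, 10, 8, 1, 27]
arr[6]=8 <= 27: swap with position 6, array becomes [20, 22, 22, 26, 23, 10, 8, 1, 27]
arr[7]=1 <= 27: swap with position 7, array becomes [20, 22, 22, 26, 23, 10, 8, 1, 27]

Place pivot at position 8: [20, 22, 22, 26, 23, 10, 8, 1, 27]
Pivot position: 8

After partitioning with pivot 27, the array becomes [20, 22, 22, 26, 23, 10, 8, 1, 27]. The pivot is placed at index 8. All elements to the left of the pivot are <= 27, and all elements to the right are > 27.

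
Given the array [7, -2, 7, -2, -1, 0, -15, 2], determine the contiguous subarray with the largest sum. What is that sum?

Using Kadane's algorithm on [7, -2, 7, -2, -1, 0, -15, 2]:

Scanning through the array:
Position 1 (value -2): max_ending_here = 5, max_so_far = 7
Position 2 (value 7): max_ending_here = 12, max_so_far = 12
Position 3 (value -2): max_ending_here = 10, max_so_far = 12
Position 4 (value -1): max_ending_here = 9, max_so_far = 12
Position 5 (value 0): max_ending_here = 9, max_so_far = 12
Position 6 (value -15): max_ending_here = -6, max_so_far = 12
Position 7 (value 2): max_ending_here = 2, max_so_far = 12

Maximum subarray: [7, -2, 7]
Maximum sum: 12

The maximum subarray is [7, -2, 7] with sum 12. This subarray runs from index 0 to index 2.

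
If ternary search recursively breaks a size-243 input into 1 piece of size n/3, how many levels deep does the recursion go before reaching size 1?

For divide and conquer with division factor 3:

Problem sizes at each level:
Level 0: 243
Level 1: 81
Level 2: 27
Level 3: 9
Level 4: 3
Level 5: 1

The root is level 0 and the size-1 base case is level 5 (the tree spans levels 0 through 5, i.e. 6 levels counting the root), so the depth is the number of divisions: log_3(243) = 5

The recursion tree depth is log_3(243) = 5. At each level, the problem size is divided by 3, so it takes 5 divisions to reduce to a base case of size 1. The algorithm makes 1 recursive call at each level.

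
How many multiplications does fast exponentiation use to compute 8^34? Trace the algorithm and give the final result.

Computing 8^34 by squaring (build up from 8^1; each line after the first costs one multiplication):

8^1 = 8
8^2 = (8^1)^2 = 8^2 = 64
8^4 = (8^2)^2 = 64^2 = 4096
8^8 = (8^4)^2 = 4096^2 = 16777216
8^16 = (8^8)^2 = 16777216^2 = 281474976710656
8^17 = 8 * 8^16 = 8 * 281474976710656 = 2251799813685248
8^34 = (8^17)^2 = 2251799813685248^2 = 5070602400912917605986812821504

Result: 5070602400912917605986812821504
Multiplications needed: 6 (6 lines after 8^1)

8^34 = 5070602400912917605986812821504. Using exponentiation by squaring, this requires 6 multiplications. The key idea: if the exponent is even, square the half-power; if odd, multiply by the base once.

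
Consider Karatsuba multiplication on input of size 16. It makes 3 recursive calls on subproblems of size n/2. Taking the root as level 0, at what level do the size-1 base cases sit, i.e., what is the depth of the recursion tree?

For divide and conquer with division factor 2:

Problem sizes at each level:
Level 0: 16
Level 1: 8
Level 2: 4
Level 3: 2
Level 4: 1

The root is level 0 and the size-1 base case is level 4 (the tree spans levels 0 through 4, i.e. 5 levels counting the root), so the depth is the number of divisions: log_2(16) = 4

The recursion tree depth is log_2(16) = 4. At each level, the problem size is divided by 2, so it takes 4 divisions to reduce to a base case of size 1. The algorithm makes 3 recursive calls at each level.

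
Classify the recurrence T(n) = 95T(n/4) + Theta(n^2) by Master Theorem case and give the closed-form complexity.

Master Theorem for T(n) = 95T(n/4) + O(n^2):

a = 95, b = 4, c = 2
log_b(a) = log_4(95) = 3.2849

Case 1: c = 2 < log_4(95) = 3.2849
T(n) = O(n^(log_4 95))

For T(n) = 95T(n/4) + O(n^2): log_4(95) = 3.2849. This is Case 1 of the Master Theorem (c < log_b(a), work dominated by leaves), giving O(n^(log_4 95)).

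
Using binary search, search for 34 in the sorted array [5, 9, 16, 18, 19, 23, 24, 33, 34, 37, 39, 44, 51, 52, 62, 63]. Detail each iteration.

Binary search for 34 in [5, 9, 16, 18, 19, 23, 24, 33, 34, 37, 39, 44, 51, 52, 62, 63]:

lo=0, hi=15, mid=7, arr[mid]=33 -> 33 < 34, search right half
lo=8, hi=15, mid=11, arr[mid]=44 -> 44 > 34, search left half
lo=8, hi=10, mid=9, arr[mid]=37 -> 37 > 34, search left half
lo=8, hi=8, mid=8, arr[mid]=34 -> Found target at index 8!

Binary search finds 34 at index 8 after 4 comparisons. The search repeatedly halves the search space by comparing with the middle element.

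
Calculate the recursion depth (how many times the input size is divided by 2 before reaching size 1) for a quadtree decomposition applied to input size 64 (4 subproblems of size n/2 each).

For divide and conquer with division factor 2:

Problem sizes at each level:
Level 0: 64
Level 1: 32
Level 2: 16
Level 3: 8
Level 4: 4
Level 5: 2
Level 6: 1

The root is level 0 and the size-1 base case is level 6 (the tree spans levels 0 through 6, i.e. 7 levels counting the root), so the depth is the number of divisions: log_2(64) = 6

The recursion tree depth is log_2(64) = 6. At each level, the problem size is divided by 2, so it takes 6 divisions to reduce to a base case of size 1. The algorithm makes 4 recursive calls at each level.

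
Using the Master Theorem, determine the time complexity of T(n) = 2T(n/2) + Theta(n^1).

Master Theorem for T(n) = 2T(n/2) + O(n^1):

a = 2, b = 2, c = 1
log_b(a) = log_2(2) = 1.0000

Case 2: c = 1 = log_2(2) = 1.0000
T(n) = O(n^1 log n) = O(n log n)

For T(n) = 2T(n/2) + O(n^1): log_2(2) = 1.0000. This is Case 2 of the Master Theorem (c = log_b(a), equal work at all levels), giving O(n log n).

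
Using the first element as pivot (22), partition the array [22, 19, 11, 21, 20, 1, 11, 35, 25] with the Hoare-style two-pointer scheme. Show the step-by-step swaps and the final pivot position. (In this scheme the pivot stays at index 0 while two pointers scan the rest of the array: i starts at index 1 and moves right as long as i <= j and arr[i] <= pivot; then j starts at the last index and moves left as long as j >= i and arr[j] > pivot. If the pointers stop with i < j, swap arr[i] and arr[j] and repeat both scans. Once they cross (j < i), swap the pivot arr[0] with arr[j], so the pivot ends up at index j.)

Hoare-style two-pointer partition with pivot = 22:

Initial array: [22, 19, 11, 21, 20, 1, 11, 35, 25]

Pointers start at i = 1, j = 8.
i ends at 7, j ends at 6: the pointers have crossed (j < i), so scanning stops.

Swap pivot arr[0] with arr[6] to place pivot at position 6: [11, 19, 11, 21, 20, 1, 22, 35, 25]
Pivot position: 6

After partitioning with pivot 22, the array becomes [11, 19, 11, 21, 20, 1, 22, 35, 25]. The pivot is placed at index 6. All elements to the left of the pivot are <= 22, and all elements to the right are > 22.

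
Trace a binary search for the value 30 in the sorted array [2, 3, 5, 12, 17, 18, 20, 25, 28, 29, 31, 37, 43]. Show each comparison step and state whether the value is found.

Binary search for 30 in [2, 3, 5, 12, 17, 18, 20, 25, 28, 29, 31, 37, 43]:

lo=0, hi=12, mid=6, arr[mid]=20 -> 20 < 30, search right half
lo=7, hi=12, mid=9, arr[mid]=29 -> 29 < 30, search right half
lo=10, hi=12, mid=11, arr[mid]=37 -> 37 > 30, search left half
lo=10, hi=10, mid=10, arr[mid]=31 -> 31 > 30, search left half
lo=10 > hi=9, target 30 not found

Binary search determines that 30 is not in the array after 4 comparisons. The search space was exhausted without finding the target.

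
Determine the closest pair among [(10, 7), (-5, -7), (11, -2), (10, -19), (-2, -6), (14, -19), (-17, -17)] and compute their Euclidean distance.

Computing all pairwise distances among 7 points:

d((10, 7), (-5, -7)) = 20.5183
d((10, 7), (11, -2)) = 9.0554
d((10, 7), (10, -19)) = 26.0
d((10, 7), (-2, -6)) = 17.6918
d((10, 7), (14, -19)) = 26.3059
d((10, 7), (-17, -17)) = 36.1248
d((-5, -7), (11, -2)) = 16.7631
d((-5, -7), (10, -19)) = 19.2094
d((-5, -7), (-2, -6)) = 3.1623 <-- minimum
d((-5, -7), (14, -19)) = 22.4722
d((-5, -7), (-17, -17)) = 15.6205
d((11, -2), (10, -19)) = 17.0294
d((11, -2), (-2, -6)) = 13.6015
d((11, -2), (14, -19)) = 17.2627
d((11, -2), (-17, -17)) = 31.7648
d((10, -19), (-2, -6)) = 17.6918
d((10, -19), (14, -19)) = 4.0
d((10, -19), (-17, -17)) = 27.074
d((-2, -6), (14, -19)) = 20.6155
d((-2, -6), (-17, -17)) = 18.6011
d((14, -19), (-17, -17)) = 31.0644

Closest pair: (-5, -7) and (-2, -6) with distance 3.1623

The closest pair is (-5, -7) and (-2, -6) with Euclidean distance 3.1623. For 7 points, brute-force pairwise comparison is shown above. For large n, the divide-and-conquer algorithm (sort by x, recurse on halves, check the dividing strip) achieves O(n log n).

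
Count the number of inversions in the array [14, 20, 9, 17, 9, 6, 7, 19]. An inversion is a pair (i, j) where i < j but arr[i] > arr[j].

Finding inversions in [14, 20, 9, 17, 9, 6, 7, 19]:

(0, 2): arr[0]=14 > arr[2]=9
(0, 4): arr[0]=14 > arr[4]=9
(0, 5): arr[0]=14 > arr[5]=6
(0, 6): arr[0]=14 > arr[6]=7
(1, 2): arr[1]=20 > arr[2]=9
(1, 3): arr[1]=20 > arr[3]=17
(1, 4): arr[1]=20 > arr[4]=9
(1, 5): arr[1]=20 > arr[5]=6
(1, 6): arr[1]=20 > arr[6]=7
(1, 7): arr[1]=20 > arr[7]=19
(2, 5): arr[2]=9 > arr[5]=6
(2, 6): arr[2]=9 > arr[6]=7
(3, 4): arr[3]=17 > arr[4]=9
(3, 5): arr[3]=17 > arr[5]=6
(3, 6): arr[3]=17 > arr[6]=7
(4, 5): arr[4]=9 > arr[5]=6
(4, 6): arr[4]=9 > arr[6]=7

Total inversions: 17

The array has 17 inversion(s): (0,2), (0,4), (0,5), (0,6), (1,2), (1,3), (1,4), (1,5), (1,6), (1,7), (2,5), (2,6), (3,4), (3,5), (3,6), (4,5), (4,6). Each pair (i,j) satisfies i < j and arr[i] > arr[j].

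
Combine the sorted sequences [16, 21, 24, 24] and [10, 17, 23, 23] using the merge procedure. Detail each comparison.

Merging process:

Compare 16 vs 10: take 10 from right. Merged: [10]
Compare 16 vs 17: take 16 from left. Merged: [10, 16]
Compare 21 vs 17: take 17 from right. Merged: [10, 16, 17]
Compare 21 vs 23: take 21 from left. Merged: [10, 16, 17, 21]
Compare 24 vs 23: take 23 from right. Merged: [10, 16, 17, 21, 23]
Compare 24 vs 23: take 23 from right. Merged: [10, 16, 17, 21, 23, 23]
Append remaining from left: [24, 24]. Merged: [10, 16, 17, 21, 23, 23, 24, 24]

Final merged array: [10, 16, 17, 21, 23, 23, 24, 24]
Total comparisons: 6

The merged array is [10, 16, 17, 21, 23, 23, 24, 24], requiring 6 comparisons. The merge step runs in O(n) time where n is the total number of elements.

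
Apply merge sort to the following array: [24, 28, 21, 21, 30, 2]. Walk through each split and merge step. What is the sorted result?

Merge sort trace:

Split: [24, 28, 21, 21, 30, 2] -> [24, 28, 21] and [21, 30, 2]
  Split: [24, 28, 21] -> [24] and [28, 21]
    Split: [28, 21] -> [28] and [21]
    Merge: [28] + [21] -> [21, 28]
  Merge: [24] + [21, 28] -> [21, 24, 28]
  Split: [21, 30, 2] -> [21] and [30, 2]
    Split: [30, 2] -> [30] and [2]
    Merge: [30] + [2] -> [2, 30]
  Merge: [21] + [2, 30] -> [2, 21, 30]
Merge: [21, 24, 28] + [2, 21, 30] -> [2, 21, 21, 24, 28, 30]

Final sorted array: [2, 21, 21, 24, 28, 30]

The merge sort proceeds by recursively splitting the array and merging sorted halves.
After all merges, the sorted array is [2, 21, 21, 24, 28, 30].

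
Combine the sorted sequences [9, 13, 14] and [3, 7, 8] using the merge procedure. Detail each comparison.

Merging process:

Compare 9 vs 3: take 3 from right. Merged: [3]
Compare 9 vs 7: take 7 from right. Merged: [3, 7]
Compare 9 vs 8: take 8 from right. Merged: [3, 7, 8]
Append remaining from left: [9, 13, 14]. Merged: [3, 7, 8, 9, 13, 14]

Final merged array: [3, 7, 8, 9, 13, 14]
Total comparisons: 3

The merged array is [3, 7, 8, 9, 13, 14], requiring 3 comparisons. The merge step runs in O(n) time where n is the total number of elements.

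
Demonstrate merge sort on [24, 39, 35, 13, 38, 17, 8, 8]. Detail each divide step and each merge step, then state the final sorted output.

Merge sort trace:

Split: [24, 39, 35, 13, 38, 17, 8, 8] -> [24, 39, 35, 13] and [38, 17, 8, 8]
  Split: [24, 39, 35, 13] -> [24, 39] and [35, 13]
    Split: [24, 39] -> [24] and [39]
    Merge: [24] + [39] -> [24, 39]
    Split: [35, 13] -> [35] and [13]
    Merge: [35] + [13] -> [13, 35]
  Merge: [24, 39] + [13, 35] -> [13, 24, 35, 39]
  Split: [38, 17, 8, 8] -> [38, 17] and [8, 8]
    Split: [38, 17] -> [38] and [17]
    Merge: [38] + [17] -> [17, 38]
    Split: [8, 8] -> [8] and [8]
    Merge: [8] + [8] -> [8, 8]
  Merge: [17, 38] + [8, 8] -> [8, 8, 17, 38]
Merge: [13, 24, 35, 39] + [8, 8, 17, 38] -> [8, 8, 13, 17, 24, 35, 38, 39]

Final sorted array: [8, 8, 13, 17, 24, 35, 38, 39]

The merge sort proceeds by recursively splitting the array and merging sorted halves.
After all merges, the sorted array is [8, 8, 13, 17, 24, 35, 38, 39].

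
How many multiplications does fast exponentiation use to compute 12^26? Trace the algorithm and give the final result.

Computing 12^26 by squaring (build up from 12^1; each line after the first costs one multiplication):

12^1 = 12
12^2 = (12^1)^2 = 12^2 = 144
12^3 = 12 * 12^2 = 12 * 144 = 1728
12^6 = (12^3)^2 = 1728^2 = 2985984
12^12 = (12^6)^2 = 2985984^2 = 8916100448256
12^13 = 12 * 12^12 = 12 * 8916100448256 = 106993205379072
12^26 = (12^13)^2 = 106993205379072^2 = 11447545997288281555215581184

Result: 11447545997288281555215581184
Multiplications needed: 6 (6 lines after 12^1)

12^26 = 11447545997288281555215581184. Using exponentiation by squaring, this requires 6 multiplications. The key idea: if the exponent is even, square the half-power; if odd, multiply by the base once.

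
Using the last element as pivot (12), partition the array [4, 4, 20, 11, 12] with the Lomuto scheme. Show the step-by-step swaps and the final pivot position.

Lomuto partition with pivot = 12:

Initial array: [4, 4, 20, 11, 12]

arr[0]=4 <= 12: swap with position 0, array becomes [4, 4, 20, 11, 12]
arr[1]=4 <= 12: swap with position 1, array becomes [4, 4, 20, 11, 12]
arr[2]=20 > 12: no swap
arr[3]=11 <= 12: swap with position 2, array becomes [4, 4, 11, 20, 12]

Place pivot at position 3: [4, 4, 11, 12, 20]
Pivot position: 3

After partitioning with pivot 12, the array becomes [4, 4, 11, 12, 20]. The pivot is placed at index 3. All elements to the left of the pivot are <= 12, and all elements to the right are > 12.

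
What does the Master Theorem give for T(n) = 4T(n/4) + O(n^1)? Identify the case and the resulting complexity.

Master Theorem for T(n) = 4T(n/4) + O(n^1):

a = 4, b = 4, c = 1
log_b(a) = log_4(4) = 1.0000

Case 2: c = 1 = log_4(4) = 1.0000
T(n) = O(n^1 log n) = O(n log n)

For T(n) = 4T(n/4) + O(n^1): log_4(4) = 1.0000. This is Case 2 of the Master Theorem (c = log_b(a), equal work at all levels), giving O(n log n).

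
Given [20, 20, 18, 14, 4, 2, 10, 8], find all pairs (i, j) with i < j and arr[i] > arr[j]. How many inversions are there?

Finding inversions in [20, 20, 18, 14, 4, 2, 10, 8]:

(0, 2): arr[0]=20 > arr[2]=18
(0, 3): arr[0]=20 > arr[3]=14
(0, 4): arr[0]=20 > arr[4]=4
(0, 5): arr[0]=20 > arr[5]=2
(0, 6): arr[0]=20 > arr[6]=10
(0, 7): arr[0]=20 > arr[7]=8
(1, 2): arr[1]=20 > arr[2]=18
(1, 3): arr[1]=20 > arr[3]=14
(1, 4): arr[1]=20 > arr[4]=4
(1, 5): arr[1]=20 > arr[5]=2
(1, 6): arr[1]=20 > arr[6]=10
(1, 7): arr[1]=20 > arr[7]=8
(2, 3): arr[2]=18 > arr[3]=14
(2, 4): arr[2]=18 > arr[4]=4
(2, 5): arr[2]=18 > arr[5]=2
(2, 6): arr[2]=18 > arr[6]=10
(2, 7): arr[2]=18 > arr[7]=8
(3, 4): arr[3]=14 > arr[4]=4
(3, 5): arr[3]=14 > arr[5]=2
(3, 6): arr[3]=14 > arr[6]=10
(3, 7): arr[3]=14 > arr[7]=8
(4, 5): arr[4]=4 > arr[5]=2
(6, 7): arr[6]=10 > arr[7]=8

Total inversions: 23

The array has 23 inversion(s): (0,2), (0,3), (0,4), (0,5), (0,6), (0,7), (1,2), (1,3), (1,4), (1,5), (1,6), (1,7), (2,3), (2,4), (2,5), (2,6), (2,7), (3,4), (3,5), (3,6), (3,7), (4,5), (6,7). Each pair (i,j) satisfies i < j and arr[i] > arr[j].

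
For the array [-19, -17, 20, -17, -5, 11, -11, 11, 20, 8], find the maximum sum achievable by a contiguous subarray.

Using Kadane's algorithm on [-19, -17, 20, -17, -5, 11, -11, 11, 20, 8]:

Scanning through the array:
Position 1 (value -17): max_ending_here = -17, max_so_far = -17
Position 2 (value 20): max_ending_here = 20, max_so_far = 20
Position 3 (value -17): max_ending_here = 3, max_so_far = 20
Position 4 (value -5): max_ending_here = -2, max_so_far = 20
Position 5 (value 11): max_ending_here = 11, max_so_far = 20
Position 6 (value -11): max_ending_here = 0, max_so_far = 20
Position 7 (value 11): max_ending_here = 11, max_so_far = 20
Position 8 (value 20): max_ending_here = 31, max_so_far = 31
Position 9 (value 8): max_ending_here = 39, max_so_far = 39

Maximum subarray: [11, -11, 11, 20, 8]
Maximum sum: 39

The maximum subarray is [11, -11, 11, 20, 8] with sum 39. This subarray runs from index 5 to index 9.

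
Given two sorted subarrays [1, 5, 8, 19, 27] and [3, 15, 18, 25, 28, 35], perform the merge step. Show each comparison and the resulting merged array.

Merging process:

Compare 1 vs 3: take 1 from left. Merged: [1]
Compare 5 vs 3: take 3 from right. Merged: [1, 3]
Compare 5 vs 15: take 5 from left. Merged: [1, 3, 5]
Compare 8 vs 15: take 8 from left. Merged: [1, 3, 5, 8]
Compare 19 vs 15: take 15 from right. Merged: [1, 3, 5, 8, 15]
Compare 19 vs 18: take 18 from right. Merged: [1, 3, 5, 8, 15, 18]
Compare 19 vs 25: take 19 from left. Merged: [1, 3, 5, 8, 15, 18, 19]
Compare 27 vs 25: take 25 from right. Merged: [1, 3, 5, 8, 15, 18, 19, 25]
Compare 27 vs 28: take 27 from left. Merged: [1, 3, 5, 8, 15, 18, 19, 25, 27]
Append remaining from right: [28, 35]. Merged: [1, 3, 5, 8, 15, 18, 19, 25, 27, 28, 35]

Final merged array: [1, 3, 5, 8, 15, 18, 19, 25, 27, 28, 35]
Total comparisons: 9

The merged array is [1, 3, 5, 8, 15, 18, 19, 25, 27, 28, 35], requiring 9 comparisons. The merge step runs in O(n) time where n is the total number of elements.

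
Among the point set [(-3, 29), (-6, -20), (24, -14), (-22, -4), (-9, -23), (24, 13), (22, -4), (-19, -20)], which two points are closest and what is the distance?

Computing all pairwise distances among 8 points:

d((-3, 29), (-6, -20)) = 49.0918
d((-3, 29), (24, -14)) = 50.774
d((-3, 29), (-22, -4)) = 38.0789
d((-3, 29), (-9, -23)) = 52.345
d((-3, 29), (24, 13)) = 31.3847
d((-3, 29), (22, -4)) = 41.4005
d((-3, 29), (-19, -20)) = 51.5461
d((-6, -20), (24, -14)) = 30.5941
d((-6, -20), (-22, -4)) = 22.6274
d((-6, -20), (-9, -23)) = 4.2426 <-- minimum
d((-6, -20), (24, 13)) = 44.5982
d((-6, -20), (22, -4)) = 32.249
d((-6, -20), (-19, -20)) = 13.0
d((24, -14), (-22, -4)) = 47.0744
d((24, -14), (-9, -23)) = 34.2053
d((24, -14), (24, 13)) = 27.0
d((24, -14), (22, -4)) = 10.198
d((24, -14), (-19, -20)) = 43.4166
d((-22, -4), (-9, -23)) = 23.0217
d((-22, -4), (24, 13)) = 49.0408
d((-22, -4), (22, -4)) = 44.0
d((-22, -4), (-19, -20)) = 16.2788
d((-9, -23), (24, 13)) = 48.8365
d((-9, -23), (22, -4)) = 36.3593
d((-9, -23), (-19, -20)) = 10.4403
d((24, 13), (22, -4)) = 17.1172
d((24, 13), (-19, -20)) = 54.2033
d((22, -4), (-19, -20)) = 44.0114

Closest pair: (-6, -20) and (-9, -23) with distance 4.2426

The closest pair is (-6, -20) and (-9, -23) with Euclidean distance 4.2426. For 8 points, brute-force pairwise comparison is shown above. For large n, the divide-and-conquer algorithm (sort by x, recurse on halves, check the dividing strip) achieves O(n log n).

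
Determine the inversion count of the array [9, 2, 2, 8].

Finding inversions in [9, 2, 2, 8]:

(0, 1): arr[0]=9 > arr[1]=2
(0, 2): arr[0]=9 > arr[2]=2
(0, 3): arr[0]=9 > arr[3]=8

Total inversions: 3

The array has 3 inversion(s): (0,1), (0,2), (0,3). Each pair (i,j) satisfies i < j and arr[i] > arr[j].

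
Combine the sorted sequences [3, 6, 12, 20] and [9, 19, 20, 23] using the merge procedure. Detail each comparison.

Merging process:

Compare 3 vs 9: take 3 from left. Merged: [3]
Compare 6 vs 9: take 6 from left. Merged: [3, 6]
Compare 12 vs 9: take 9 from right. Merged: [3, 6, 9]
Compare 12 vs 19: take 12 from left. Merged: [3, 6, 9, 12]
Compare 20 vs 19: take 19 from right. Merged: [3, 6, 9, 12, 19]
Compare 20 vs 20: take 20 from left. Merged: [3, 6, 9, 12, 19, 20]
Append remaining from right: [20, 23]. Merged: [3, 6, 9, 12, 19, 20, 20, 23]

Final merged array: [3, 6, 9, 12, 19, 20, 20, 23]
Total comparisons: 6

The merged array is [3, 6, 9, 12, 19, 20, 20, 23], requiring 6 comparisons. The merge step runs in O(n) time where n is the total number of elements.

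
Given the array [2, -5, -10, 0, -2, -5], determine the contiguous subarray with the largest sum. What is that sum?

Using Kadane's algorithm on [2, -5, -10, 0, -2, -5]:

Scanning through the array:
Position 1 (value -5): max_ending_here = -3, max_so_far = 2
Position 2 (value -10): max_ending_here = -10, max_so_far = 2
Position 3 (value 0): max_ending_here = 0, max_so_far = 2
Position 4 (value -2): max_ending_here = -2, max_so_far = 2
Position 5 (value -5): max_ending_here = -5, max_so_far = 2

Maximum subarray: [2]
Maximum sum: 2

The maximum subarray is [2] with sum 2. This subarray runs from index 0 to index 0.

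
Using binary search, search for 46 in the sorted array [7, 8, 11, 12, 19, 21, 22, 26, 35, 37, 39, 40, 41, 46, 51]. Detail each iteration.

Binary search for 46 in [7, 8, 11, 12, 19, 21, 22, 26, 35, 37, 39, 40, 41, 46, 51]:

lo=0, hi=14, mid=7, arr[mid]=26 -> 26 < 46, search right half
lo=8, hi=14, mid=11, arr[mid]=40 -> 40 < 46, search right half
lo=12, hi=14, mid=13, arr[mid]=46 -> Found target at index 13!

Binary search finds 46 at index 13 after 3 comparisons. The search repeatedly halves the search space by comparing with the middle element.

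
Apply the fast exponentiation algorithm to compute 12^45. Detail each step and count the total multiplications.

Computing 12^45 by squaring (build up from 12^1; each line after the first costs one multiplication):

12^1 = 12
12^2 = (12^1)^2 = 12^2 = 144
12^4 = (12^2)^2 = 144^2 = 20736
12^5 = 12 * 12^4 = 12 * 20736 = 248832
12^10 = (12^5)^2 = 248832^2 = 61917364224
12^11 = 12 * 12^10 = 12 * 61917364224 = 743008370688
12^22 = (12^11)^2 = 743008370688^2 = 552061438912436417593344
12^44 = (12^22)^2 = 552061438912436417593344^2 = 304771832334069766392840191887919236168953102336
12^45 = 12 * 12^44 = 12 * 304771832334069766392840191887919236168953102336 = 3657261988008837196714082302655030834027437228032

Result: 3657261988008837196714082302655030834027437228032
Multiplications needed: 8 (8 lines after 12^1)

12^45 = 3657261988008837196714082302655030834027437228032. Using exponentiation by squaring, this requires 8 multiplications. The key idea: if the exponent is even, square the half-power; if odd, multiply by the base once.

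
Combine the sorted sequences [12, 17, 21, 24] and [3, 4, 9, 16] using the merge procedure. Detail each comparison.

Merging process:

Compare 12 vs 3: take 3 from right. Merged: [3]
Compare 12 vs 4: take 4 from right. Merged: [3, 4]
Compare 12 vs 9: take 9 from right. Merged: [3, 4, 9]
Compare 12 vs 16: take 12 from left. Merged: [3, 4, 9, 12]
Compare 17 vs 16: take 16 from right. Merged: [3, 4, 9, 12, 16]
Append remaining from left: [17, 21, 24]. Merged: [3, 4, 9, 12, 16, 17, 21, 24]

Final merged array: [3, 4, 9, 12, 16, 17, 21, 24]
Total comparisons: 5

The merged array is [3, 4, 9, 12, 16, 17, 21, 24], requiring 5 comparisons. The merge step runs in O(n) time where n is the total number of elements.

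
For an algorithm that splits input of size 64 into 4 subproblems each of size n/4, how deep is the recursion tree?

For divide and conquer with division factor 4:

Problem sizes at each level:
Level 0: 64
Level 1: 16
Level 2: 4
Level 3: 1

The root is level 0 and the size-1 base case is level 3 (the tree spans levels 0 through 3, i.e. 4 levels counting the root), so the depth is the number of divisions: log_4(64) = 3

The recursion tree depth is log_4(64) = 3. At each level, the problem size is divided by 4, so it takes 3 divisions to reduce to a base case of size 1. The algorithm makes 4 recursive calls at each level.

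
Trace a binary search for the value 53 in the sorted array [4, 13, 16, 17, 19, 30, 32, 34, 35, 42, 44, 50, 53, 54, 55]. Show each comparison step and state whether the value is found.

Binary search for 53 in [4, 13, 16, 17, 19, 30, 32, 34, 35, 42, 44, 50, 53, 54, 55]:

lo=0, hi=14, mid=7, arr[mid]=34 -> 34 < 53, search right half
lo=8, hi=14, mid=11, arr[mid]=50 -> 50 < 53, search right half
lo=12, hi=14, mid=13, arr[mid]=54 -> 54 > 53, search left half
lo=12, hi=12, mid=12, arr[mid]=53 -> Found target at index 12!

Binary search finds 53 at index 12 after 4 comparisons. The search repeatedly halves the search space by comparing with the middle element.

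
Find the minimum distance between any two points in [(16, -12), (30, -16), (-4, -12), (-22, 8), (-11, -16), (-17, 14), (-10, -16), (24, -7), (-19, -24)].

Computing all pairwise distances among 9 points:

d((16, -12), (30, -16)) = 14.5602
d((16, -12), (-4, -12)) = 20.0
d((16, -12), (-22, 8)) = 42.9418
d((16, -12), (-11, -16)) = 27.2947
d((16, -12), (-17, 14)) = 42.0119
d((16, -12), (-10, -16)) = 26.3059
d((16, -12), (24, -7)) = 9.434
d((16, -12), (-19, -24)) = 37.0
d((30, -16), (-4, -12)) = 34.2345
d((30, -16), (-22, 8)) = 57.2713
d((30, -16), (-11, -16)) = 41.0
d((30, -16), (-17, 14)) = 55.7584
d((30, -16), (-10, -16)) = 40.0
d((30, -16), (24, -7)) = 10.8167
d((30, -16), (-19, -24)) = 49.6488
d((-4, -12), (-22, 8)) = 26.9072
d((-4, -12), (-11, -16)) = 8.0623
d((-4, -12), (-17, 14)) = 29.0689
d((-4, -12), (-10, -16)) = 7.2111
d((-4, -12), (24, -7)) = 28.4429
d((-4, -12), (-19, -24)) = 19.2094
d((-22, 8), (-11, -16)) = 26.4008
d((-22, 8), (-17, 14)) = 7.8102
d((-22, 8), (-10, -16)) = 26.8328
d((-22, 8), (24, -7)) = 48.3839
d((-22, 8), (-19, -24)) = 32.1403
d((-11, -16), (-17, 14)) = 30.5941
d((-11, -16), (-10, -16)) = 1.0 <-- minimum
d((-11, -16), (24, -7)) = 36.1386
d((-11, -16), (-19, -24)) = 11.3137
d((-17, 14), (-10, -16)) = 30.8058
d((-17, 14), (24, -7)) = 46.0652
d((-17, 14), (-19, -24)) = 38.0526
d((-10, -16), (24, -7)) = 35.171
d((-10, -16), (-19, -24)) = 12.0416
d((24, -7), (-19, -24)) = 46.2385

Closest pair: (-11, -16) and (-10, -16) with distance 1.0

The closest pair is (-11, -16) and (-10, -16) with Euclidean distance 1.0. For 9 points, brute-force pairwise comparison is shown above. For large n, the divide-and-conquer algorithm (sort by x, recurse on halves, check the dividing strip) achieves O(n log n).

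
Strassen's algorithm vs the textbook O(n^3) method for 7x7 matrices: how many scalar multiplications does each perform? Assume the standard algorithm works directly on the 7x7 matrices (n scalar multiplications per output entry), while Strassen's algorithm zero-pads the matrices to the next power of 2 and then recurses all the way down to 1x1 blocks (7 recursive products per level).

Matrix multiplication for 7x7 matrices:

Strassen's algorithm requires power-of-2 dimensions. Pad 7x7 to 8x8 (next power of 2).

Standard algorithm: 7^3 = 343 multiplications
Strassen's algorithm: 7^(log2(8)) = 7^3 = 343 multiplications
Savings: 343 - 343 = 0 multiplications

Standard: 343 multiplications (7^3). Strassen: 343 multiplications (7^3, after padding to 8x8). Strassen reduces 8 recursive multiplications to 7 at each level.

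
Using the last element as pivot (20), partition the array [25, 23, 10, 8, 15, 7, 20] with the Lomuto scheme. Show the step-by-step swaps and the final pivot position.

Lomuto partition with pivot = 20:

Initial array: [25, 23, 10, 8, 15, 7, 20]

arr[0]=25 > 20: no swap
arr[1]=23 > 20: no swap
arr[2]=10 <= 20: swap with position 0, array becomes [10, 23, 25, 8, 15, 7, 20]
arr[3]=8 <= 20: swap with position 1, array becomes [10, 8, 25, 23, 15, 7, 20]
arr[4]=15 <= 20: swap with position 2, array becomes [10, 8, 15, 23, 25, 7, 20]
arr[5]=7 <= 20: swap with position 3, array becomes [10, 8, 15, 7, 25, 23, 20]

Place pivot at position 4: [10, 8, 15, 7, 20, 23, 25]
Pivot position: 4

After partitioning with pivot 20, the array becomes [10, 8, 15, 7, 20, 23, 25]. The pivot is placed at index 4. All elements to the left of the pivot are <= 20, and all elements to the right are > 20.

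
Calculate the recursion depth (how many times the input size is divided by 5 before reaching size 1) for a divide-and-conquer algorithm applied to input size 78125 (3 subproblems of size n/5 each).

For divide and conquer with division factor 5:

Problem sizes at each level:
Level 0: 78125
Level 1: 15625
Level 2: 3125
Level 3: 625
Level 4: 125
Level 5: 25
Level 6: 5
Level 7: 1

The root is level 0 and the size-1 base case is level 7 (the tree spans levels 0 through 7, i.e. 8 levels counting the root), so the depth is the number of divisions: log_5(78125) = 7

The recursion tree depth is log_5(78125) = 7. At each level, the problem size is divided by 5, so it takes 7 divisions to reduce to a base case of size 1. The algorithm makes 3 recursive calls at each level.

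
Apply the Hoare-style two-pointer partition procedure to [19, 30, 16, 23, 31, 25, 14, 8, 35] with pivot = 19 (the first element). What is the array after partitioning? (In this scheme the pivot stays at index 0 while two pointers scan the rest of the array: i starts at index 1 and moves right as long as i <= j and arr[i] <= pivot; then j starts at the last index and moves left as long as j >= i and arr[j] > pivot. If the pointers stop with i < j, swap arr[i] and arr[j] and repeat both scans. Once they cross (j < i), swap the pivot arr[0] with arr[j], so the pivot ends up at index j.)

Hoare-style two-pointer partition with pivot = 19:

Initial array: [19, 30, 16, 23, 31, 25, 14, 8, 35]

Pointers start at i = 1, j = 8.
i stops at index 1 (arr[1]=30 > 19), j stops at index 7 (arr[7]=8 <= 19): swap arr[1] and arr[7], array becomes [19, 8, 16, 23, 31, 25, 14, 30, 35]
i stops at index 3 (arr[3]=23 > 19), j stops at index 6 (arr[6]=14 <= 19): swap arr[3] and arr[6], array becomes [19, 8, 16, 14, 31, 25, 23, 30, 35]
i ends at 4, j ends at 3: the pointers have crossed (j < i), so scanning stops.

Swap pivot arr[0] with arr[3] to place pivot at position 3: [14, 8, 16, 19, 31, 25, 23, 30, 35]
Pivot position: 3

After partitioning with pivot 19, the array becomes [14, 8, 16, 19, 31, 25, 23, 30, 35]. The pivot is placed at index 3. All elements to the left of the pivot are <= 19, and all elements to the right are > 19.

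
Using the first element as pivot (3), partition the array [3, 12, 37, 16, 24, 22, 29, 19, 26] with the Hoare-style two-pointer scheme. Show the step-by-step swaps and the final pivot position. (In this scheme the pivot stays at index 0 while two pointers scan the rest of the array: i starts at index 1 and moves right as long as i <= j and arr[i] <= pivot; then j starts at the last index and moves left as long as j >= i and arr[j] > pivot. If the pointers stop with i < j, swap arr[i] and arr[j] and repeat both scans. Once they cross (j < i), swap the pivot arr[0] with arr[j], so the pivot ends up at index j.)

Hoare-style two-pointer partition with pivot = 3:

Initial array: [3, 12, 37, 16, 24, 22, 29, 19, 26]

Pointers start at i = 1, j = 8.
i ends at 1, j ends at 0: the pointers have crossed (j < i), so scanning stops.

j = 0, so swapping arr[0] with arr[j] leaves the pivot at position 0: [3, 12, 37, 16, 24, 22, 29, 19, 26]
Pivot position: 0

After partitioning with pivot 3, the array becomes [3, 12, 37, 16, 24, 22, 29, 19, 26]. The pivot is placed at index 0. All elements to the left of the pivot are <= 3, and all elements to the right are > 3.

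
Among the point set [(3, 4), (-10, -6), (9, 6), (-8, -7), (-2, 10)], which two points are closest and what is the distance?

Computing all pairwise distances among 5 points:

d((3, 4), (-10, -6)) = 16.4012
d((3, 4), (9, 6)) = 6.3246
d((3, 4), (-8, -7)) = 15.5563
d((3, 4), (-2, 10)) = 7.8102
d((-10, -6), (9, 6)) = 22.4722
d((-10, -6), (-8, -7)) = 2.2361 <-- minimum
d((-10, -6), (-2, 10)) = 17.8885
d((9, 6), (-8, -7)) = 21.4009
d((9, 6), (-2, 10)) = 11.7047
d((-8, -7), (-2, 10)) = 18.0278

Closest pair: (-10, -6) and (-8, -7) with distance 2.2361

The closest pair is (-10, -6) and (-8, -7) with Euclidean distance 2.2361. For 5 points, brute-force pairwise comparison is shown above. For large n, the divide-and-conquer algorithm (sort by x, recurse on halves, check the dividing strip) achieves O(n log n).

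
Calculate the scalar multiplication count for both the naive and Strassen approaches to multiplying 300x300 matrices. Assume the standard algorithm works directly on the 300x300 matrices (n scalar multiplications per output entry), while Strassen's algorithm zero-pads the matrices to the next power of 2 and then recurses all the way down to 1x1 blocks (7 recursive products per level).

Matrix multiplication for 300x300 matrices:

Strassen's algorithm requires power-of-2 dimensions. Pad 300x300 to 512x512 (next power of 2).

Standard algorithm: 300^3 = 27000000 multiplications
Strassen's algorithm: 7^(log2(512)) = 7^9 = 40353607 multiplications
Difference: 27000000 - 40353607 = -13353607 (Strassen uses MORE here due to padding overhead — for small or just-over-power-of-2 n, padding can outweigh the per-level savings)

Standard: 27000000 multiplications (300^3). Strassen: 40353607 multiplications (7^9, after padding to 512x512). Strassen reduces 8 recursive multiplications to 7 at each level.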